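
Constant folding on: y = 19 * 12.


19 * 12 = 228 at compile time
Optimized: y = 228


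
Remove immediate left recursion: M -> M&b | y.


Left-recursive alternatives: M&b; non-recursive: y
Introduce M': M -> yM', M' -> &bM' | ε


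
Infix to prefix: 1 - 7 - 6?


left-to-right (same/higher precedence on left): tree is (- (- 1 7) 6)
Prefix: - - 1 7 6


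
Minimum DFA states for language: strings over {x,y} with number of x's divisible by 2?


Track (count of x) mod 2: states 0..1, accept at 0
Minimal DFA: 2 states


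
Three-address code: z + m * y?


Break into single-operator statements:
t1 = m * y
t2 = z + t1


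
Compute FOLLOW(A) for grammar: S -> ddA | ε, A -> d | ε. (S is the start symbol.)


$ ∈ FOLLOW(S). For each A -> αBβ: add FIRST(β)\{ε} to FOLLOW(B); if β nullable, add FOLLOW(A).
FOLLOW(A) = {$}


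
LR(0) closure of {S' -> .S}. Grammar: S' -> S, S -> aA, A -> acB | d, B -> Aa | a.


Start: S' -> .S
For each item with dot before a nonterminal B, add B -> .γ for every B-production
Closure: [S' -> .S, S -> .aA]


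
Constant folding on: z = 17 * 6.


17 * 6 = 102 at compile time
Optimized: z = 102


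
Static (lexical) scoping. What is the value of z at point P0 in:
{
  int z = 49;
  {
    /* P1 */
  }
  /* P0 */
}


z declared in the same block as P0
z = 49


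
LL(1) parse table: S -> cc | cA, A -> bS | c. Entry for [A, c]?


For [A, c]: 'c' ∈ FIRST(c)
Entry: A -> c


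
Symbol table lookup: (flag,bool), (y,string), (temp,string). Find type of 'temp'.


Lookup 'temp' → type string


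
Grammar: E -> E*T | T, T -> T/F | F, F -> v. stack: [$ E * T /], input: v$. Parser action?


no handle; shift 'v'
Action: shift


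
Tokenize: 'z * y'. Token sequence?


Scan left to right, longest-match per lexeme
Tokens: ID(z), OP(*), ID(y)


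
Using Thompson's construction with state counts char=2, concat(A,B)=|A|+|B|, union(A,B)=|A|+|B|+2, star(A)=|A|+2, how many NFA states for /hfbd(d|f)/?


Syntax tree has 6 char leaf(s), 1 union(s), 0 star(s)
chars contribute 6×2 = 12; each union adds +2; each star adds +2
Total: 12 + 2 + 0 = 14 states


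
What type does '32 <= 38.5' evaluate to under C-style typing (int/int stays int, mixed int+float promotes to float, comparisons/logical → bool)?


Operand types: int <= float
Rule: comparison yields bool
Result type: bool


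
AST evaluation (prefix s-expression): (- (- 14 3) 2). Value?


Evaluate inner: (- 14 3) = 11
Evaluate root: (- 11 2) = 9
Result: 9


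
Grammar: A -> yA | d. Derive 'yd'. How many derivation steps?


Derivation: A => yA => yd
Steps: 2


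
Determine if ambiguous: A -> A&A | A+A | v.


'v&v+v' has two parse trees (no precedence encoded between & and +)
Ambiguous


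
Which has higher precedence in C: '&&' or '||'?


'&&' is logical AND (level 2); '||' is logical OR (level 1)
Higher level binds tighter
'&&' has higher precedence than '||'


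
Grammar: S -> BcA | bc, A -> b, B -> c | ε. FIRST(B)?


Per alternative of B: FIRST(c) = {c}; FIRST(ε) = {ε}
FIRST(B) = {c, ε}


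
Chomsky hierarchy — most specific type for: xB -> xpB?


LHS has context (more than one symbol) and |LHS| ≤ |RHS|
Classification: Type 1 (Context-Sensitive)


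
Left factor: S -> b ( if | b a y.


Common prefix: 'b'
Factored: S -> b S', S' -> ( if | a y


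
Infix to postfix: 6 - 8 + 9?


Left to right (same or higher precedence on left)
Postfix: 6 8 - 9 +


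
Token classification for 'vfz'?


Pattern: letter/underscore followed by alphanumerics, not a keyword
Type: IDENTIFIER


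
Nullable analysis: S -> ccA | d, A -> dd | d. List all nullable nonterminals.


A nonterminal is nullable iff some alternative derives ε (directly, or every symbol in it is nullable)
Nullable: {}


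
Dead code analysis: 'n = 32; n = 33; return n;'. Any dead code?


first assignment to n is overwritten before any read
Dead: 'n = 32'


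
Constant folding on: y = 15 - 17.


15 - 17 = -2 at compile time
Optimized: y = -2


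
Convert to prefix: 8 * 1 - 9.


left-to-right (same/higher precedence on left): tree is (- (* 8 1) 9)
Prefix: - * 8 1 9


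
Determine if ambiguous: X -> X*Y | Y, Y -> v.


precedence layered via separate nonterminal Y: deterministic
Unambiguous


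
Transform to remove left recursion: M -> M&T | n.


Left-recursive alternatives: M&T; non-recursive: n
Introduce M': M -> nM', M' -> &TM' | ε


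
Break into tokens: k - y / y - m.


Scan left to right, longest-match per lexeme
Tokens: ID(k), OP(-), ID(y), OP(/), ID(y), OP(-), ID(m)


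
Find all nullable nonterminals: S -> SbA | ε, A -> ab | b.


A nonterminal is nullable iff some alternative derives ε (directly, or every symbol in it is nullable)
Nullable: {S}


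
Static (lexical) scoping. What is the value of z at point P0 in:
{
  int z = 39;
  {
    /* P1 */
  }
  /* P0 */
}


z declared in the same block as P0
z = 39


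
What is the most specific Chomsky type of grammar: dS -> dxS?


LHS has context (more than one symbol) and |LHS| ≤ |RHS|
Classification: Type 1 (Context-Sensitive)


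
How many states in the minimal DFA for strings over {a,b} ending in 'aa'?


Track the longest suffix of input matching a prefix of 'aa': 3 classes (prefixes of length 0..2)
Minimal DFA: 3 states


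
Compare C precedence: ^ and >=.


'>=' is relational (level 7); '^' is bitwise XOR (level 4)
Higher level binds tighter
'>=' has higher precedence than '^'


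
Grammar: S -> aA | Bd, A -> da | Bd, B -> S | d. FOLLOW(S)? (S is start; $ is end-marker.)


$ ∈ FOLLOW(S). For each A -> αBβ: add FIRST(β)\{ε} to FOLLOW(B); if β nullable, add FOLLOW(A).
FOLLOW(S) = {$, d}


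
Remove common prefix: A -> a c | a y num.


Common prefix: 'a'
Factored: A -> a A', A' -> c | y num


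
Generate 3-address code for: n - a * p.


Break into single-operator statements:
t1 = a * p
t2 = n - t1


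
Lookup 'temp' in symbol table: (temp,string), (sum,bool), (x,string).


Lookup 'temp' → type string


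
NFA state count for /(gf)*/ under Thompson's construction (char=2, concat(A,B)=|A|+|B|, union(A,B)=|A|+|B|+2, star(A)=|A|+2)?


Syntax tree has 2 char leaf(s), 0 union(s), 1 star(s)
chars contribute 2×2 = 4; each union adds +2; each star adds +2
Total: 4 + 0 + 2 = 6 states


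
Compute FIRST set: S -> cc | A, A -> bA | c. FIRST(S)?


Per alternative of S: FIRST(cc) = {c}; FIRST(A) = {b, c}
FIRST(S) = {b, c}


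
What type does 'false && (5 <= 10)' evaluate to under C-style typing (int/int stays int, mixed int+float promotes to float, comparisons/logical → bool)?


Operand types: bool && bool
Rule: logical operators take bool operands and yield bool
Result type: bool


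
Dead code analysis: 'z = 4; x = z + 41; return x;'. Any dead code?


z is read by x's definition; x is returned
No dead code


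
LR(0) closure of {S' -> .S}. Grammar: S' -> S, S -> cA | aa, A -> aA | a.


Start: S' -> .S
For each item with dot before a nonterminal B, add B -> .γ for every B-production
Closure: [S' -> .S, S -> .cA, S -> .aa]


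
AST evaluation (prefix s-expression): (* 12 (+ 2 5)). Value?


Evaluate inner: (+ 2 5) = 7
Evaluate root: (* 12 7) = 84
Result: 84


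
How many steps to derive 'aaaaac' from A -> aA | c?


Derivation: A => aA => aaA => aaaA => aaaaA => aaaaaA => aaaaac
Steps: 6


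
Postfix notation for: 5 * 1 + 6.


Left to right (same or higher precedence on left)
Postfix: 5 1 * 6 +


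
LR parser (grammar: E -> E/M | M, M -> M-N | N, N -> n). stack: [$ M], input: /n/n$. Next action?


lookahead ∉ {-} so M won't extend; reduce E -> M
Action: reduce (E -> M)


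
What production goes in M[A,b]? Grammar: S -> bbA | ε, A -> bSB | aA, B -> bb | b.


For [A, b]: 'b' ∈ FIRST(bSB)
Entry: A -> bSB


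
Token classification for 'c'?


Pattern: letter/underscore followed by alphanumerics, not a keyword
Type: IDENTIFIER


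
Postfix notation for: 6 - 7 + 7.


Left to right (same or higher precedence on left)
Postfix: 6 7 - 7 +


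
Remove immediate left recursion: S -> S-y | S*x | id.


Left-recursive alternatives: S-y, S*x; non-recursive: id
Introduce S': S -> idS', S' -> -yS' | *xS' | ε


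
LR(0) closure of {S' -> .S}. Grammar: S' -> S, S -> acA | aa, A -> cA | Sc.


Start: S' -> .S
For each item with dot before a nonterminal B, add B -> .γ for every B-production
Closure: [S' -> .S, S -> .acA, S -> .aa]


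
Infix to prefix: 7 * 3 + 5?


left-to-right (same/higher precedence on left): tree is (+ (* 7 3) 5)
Prefix: + * 7 3 5


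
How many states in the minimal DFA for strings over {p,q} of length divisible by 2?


Track length mod 2: states 0..1, accept at 0
Minimal DFA: 2 states


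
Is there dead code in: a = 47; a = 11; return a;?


first assignment to a is overwritten before any read
Dead: 'a = 47'


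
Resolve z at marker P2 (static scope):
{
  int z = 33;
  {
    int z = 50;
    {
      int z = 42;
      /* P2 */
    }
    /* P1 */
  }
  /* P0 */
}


z declared in the same block as P2
z = 42


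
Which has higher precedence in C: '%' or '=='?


'%' is multiplicative (level 10); '==' is equality (level 6)
Higher level binds tighter
'%' has higher precedence than '=='


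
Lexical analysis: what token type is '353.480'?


Pattern: digits with a decimal point
Type: FLOAT_LITERAL


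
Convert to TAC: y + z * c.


Break into single-operator statements:
t1 = z * c
t2 = y + t1


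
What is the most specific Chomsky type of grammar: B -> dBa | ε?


Single nonterminal LHS, but d^n a^n is not regular
Classification: Type 2 (Context-Free)


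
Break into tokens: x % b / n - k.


Scan left to right, longest-match per lexeme
Tokens: ID(x), OP(%), ID(b), OP(/), ID(n), OP(-), ID(k)


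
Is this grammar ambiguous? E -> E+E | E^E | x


'x+x^x' has two parse trees (no precedence encoded between + and ^)
Ambiguous


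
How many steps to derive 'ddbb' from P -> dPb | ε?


Derivation: P => dPb => ddPbb => ddbb
Steps: 3


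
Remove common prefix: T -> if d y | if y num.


Common prefix: 'if'
Factored: T -> if T', T' -> d y | y num


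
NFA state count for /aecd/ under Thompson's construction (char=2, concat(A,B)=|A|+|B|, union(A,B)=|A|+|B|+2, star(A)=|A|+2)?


Syntax tree has 4 char leaf(s), 0 union(s), 0 star(s)
chars contribute 4×2 = 8; each union adds +2; each star adds +2
Total: 8 + 0 + 0 = 8 states


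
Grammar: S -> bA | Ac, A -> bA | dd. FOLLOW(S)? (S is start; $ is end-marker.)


$ ∈ FOLLOW(S). For each A -> αBβ: add FIRST(β)\{ε} to FOLLOW(B); if β nullable, add FOLLOW(A).
FOLLOW(S) = {$}


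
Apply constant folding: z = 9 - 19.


9 - 19 = -10 at compile time
Optimized: z = -10


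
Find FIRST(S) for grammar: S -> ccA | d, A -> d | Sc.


Per alternative of S: FIRST(ccA) = {c}; FIRST(d) = {d}
FIRST(S) = {c, d}


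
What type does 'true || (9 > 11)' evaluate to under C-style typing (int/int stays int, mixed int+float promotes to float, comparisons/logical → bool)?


Operand types: bool || bool
Rule: logical operators take bool operands and yield bool
Result type: bool


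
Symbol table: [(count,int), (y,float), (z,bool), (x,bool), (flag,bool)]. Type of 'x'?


Lookup 'x' → type bool


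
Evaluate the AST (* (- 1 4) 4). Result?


Evaluate inner: (- 1 4) = -3
Evaluate root: (* -3 4) = -12
Result: -12


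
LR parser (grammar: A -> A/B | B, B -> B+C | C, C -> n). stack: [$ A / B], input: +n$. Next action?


'+' can extend B; shift to build B -> B+C
Action: shift


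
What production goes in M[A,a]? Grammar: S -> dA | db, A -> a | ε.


For [A, a]: 'a' ∈ FIRST(a)
Entry: A -> a


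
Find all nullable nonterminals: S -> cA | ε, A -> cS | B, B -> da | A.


A nonterminal is nullable iff some alternative derives ε (directly, or every symbol in it is nullable)
Nullable: {S}


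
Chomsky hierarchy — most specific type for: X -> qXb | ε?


Single nonterminal LHS, but q^n b^n is not regular
Classification: Type 2 (Context-Free)


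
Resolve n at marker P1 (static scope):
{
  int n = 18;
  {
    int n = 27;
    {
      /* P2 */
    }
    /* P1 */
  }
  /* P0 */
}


n declared in the same block as P1
n = 27


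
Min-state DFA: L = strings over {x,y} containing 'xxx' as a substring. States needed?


KMP-style automaton: 3 progress states + 1 absorbing accept = 4
Minimal DFA: 4 states


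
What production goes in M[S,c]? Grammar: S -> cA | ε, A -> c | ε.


For [S, c]: 'c' ∈ FIRST(cA)
Entry: S -> cA


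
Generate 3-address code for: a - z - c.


Break into single-operator statements:
t1 = a - z
t2 = t1 - c


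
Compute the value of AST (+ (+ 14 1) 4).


Evaluate inner: (+ 14 1) = 15
Evaluate root: (+ 15 4) = 19
Result: 19


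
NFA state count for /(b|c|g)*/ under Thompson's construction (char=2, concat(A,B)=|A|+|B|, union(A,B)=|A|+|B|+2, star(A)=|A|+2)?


Syntax tree has 3 char leaf(s), 2 union(s), 1 star(s)
chars contribute 3×2 = 6; each union adds +2; each star adds +2
Total: 6 + 4 + 2 = 12 states


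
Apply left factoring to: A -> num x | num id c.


Common prefix: 'num'
Factored: A -> num A', A' -> x | id c


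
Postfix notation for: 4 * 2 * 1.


Left to right (same or higher precedence on left)
Postfix: 4 2 * 1 *


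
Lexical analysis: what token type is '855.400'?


Pattern: digits with a decimal point
Type: FLOAT_LITERAL


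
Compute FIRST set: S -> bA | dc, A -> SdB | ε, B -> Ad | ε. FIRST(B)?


Per alternative of B: FIRST(Ad) = {b, d}; FIRST(ε) = {ε}
FIRST(B) = {b, d, ε}


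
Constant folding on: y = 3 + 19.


3 + 19 = 22 at compile time
Optimized: y = 22


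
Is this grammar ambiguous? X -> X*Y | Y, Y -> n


precedence layered via separate nonterminal Y: deterministic
Unambiguous


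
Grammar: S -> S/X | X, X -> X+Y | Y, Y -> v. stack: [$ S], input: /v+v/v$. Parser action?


shift '/' to continue S -> S/X
Action: shift


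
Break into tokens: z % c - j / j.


Scan left to right, longest-match per lexeme
Tokens: ID(z), OP(%), ID(c), OP(-), ID(j), OP(/), ID(j)


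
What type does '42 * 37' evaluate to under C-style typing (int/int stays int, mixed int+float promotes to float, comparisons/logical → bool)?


Operand types: int * int
Rule: mixed int/float promotes to float; int/int stays int
Result type: int


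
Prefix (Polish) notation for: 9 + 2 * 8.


'*' binds tighter: tree is (+ 9 (* 2 8))
Prefix: + 9 * 2 8


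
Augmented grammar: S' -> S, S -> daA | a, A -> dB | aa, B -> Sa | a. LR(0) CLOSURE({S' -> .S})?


Start: S' -> .S
For each item with dot before a nonterminal B, add B -> .γ for every B-production
Closure: [S' -> .S, S -> .daA, S -> .a]


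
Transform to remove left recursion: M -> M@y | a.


Left-recursive alternatives: M@y; non-recursive: a
Introduce M': M -> aM', M' -> @yM' | ε


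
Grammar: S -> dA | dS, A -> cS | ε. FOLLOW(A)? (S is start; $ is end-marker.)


$ ∈ FOLLOW(S). For each A -> αBβ: add FIRST(β)\{ε} to FOLLOW(B); if β nullable, add FOLLOW(A).
FOLLOW(A) = {$}


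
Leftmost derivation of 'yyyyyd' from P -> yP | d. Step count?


Derivation: P => yP => yyP => yyyP => yyyyP => yyyyyP => yyyyyd
Steps: 6


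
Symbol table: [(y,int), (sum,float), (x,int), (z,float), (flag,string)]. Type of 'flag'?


Lookup 'flag' → type string


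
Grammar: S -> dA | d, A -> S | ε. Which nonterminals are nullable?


A nonterminal is nullable iff some alternative derives ε (directly, or every symbol in it is nullable)
Nullable: {A}


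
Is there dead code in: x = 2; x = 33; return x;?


first assignment to x is overwritten before any read
Dead: 'x = 2'


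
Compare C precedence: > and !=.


'>' is relational (level 7); '!=' is equality (level 6)
Higher level binds tighter
'>' has higher precedence than '!='


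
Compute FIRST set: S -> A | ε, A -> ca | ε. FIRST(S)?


Per alternative of S: FIRST(A) = {c, ε}; FIRST(ε) = {ε}
FIRST(S) = {c, ε}


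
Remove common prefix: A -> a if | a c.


Common prefix: 'a'
Factored: A -> a A', A' -> if | c


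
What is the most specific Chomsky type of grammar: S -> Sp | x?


Left-linear: every RHS is a terminal or one nonterminal followed by a terminal
Classification: Type 3 (Regular)


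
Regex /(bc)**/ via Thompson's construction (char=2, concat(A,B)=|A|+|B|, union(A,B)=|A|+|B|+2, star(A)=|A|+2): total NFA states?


Syntax tree has 2 char leaf(s), 0 union(s), 2 star(s)
chars contribute 2×2 = 4; each union adds +2; each star adds +2
Total: 4 + 0 + 4 = 8 states


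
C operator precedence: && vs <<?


'<<' is shift (level 8); '&&' is logical AND (level 2)
Higher level binds tighter
'<<' has higher precedence than '&&'


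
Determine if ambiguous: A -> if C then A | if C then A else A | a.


dangling else: 'if C then if C then a else a' parses two ways
Ambiguous


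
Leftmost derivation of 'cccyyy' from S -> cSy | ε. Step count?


Derivation: S => cSy => ccSyy => cccSyyy => cccyyy
Steps: 4


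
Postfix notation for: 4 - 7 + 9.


Left to right (same or higher precedence on left)
Postfix: 4 7 - 9 +


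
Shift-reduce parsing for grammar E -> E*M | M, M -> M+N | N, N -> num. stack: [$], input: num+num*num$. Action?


no handle on stack; shift 'num'
Action: shift


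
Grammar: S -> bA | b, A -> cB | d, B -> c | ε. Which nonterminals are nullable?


A nonterminal is nullable iff some alternative derives ε (directly, or every symbol in it is nullable)
Nullable: {B}


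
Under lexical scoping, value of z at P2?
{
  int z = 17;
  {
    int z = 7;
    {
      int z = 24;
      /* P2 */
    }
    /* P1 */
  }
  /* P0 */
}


z declared in the same block as P2
z = 24


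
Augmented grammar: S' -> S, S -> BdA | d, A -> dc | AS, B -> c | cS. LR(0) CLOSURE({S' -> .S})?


Start: S' -> .S
For each item with dot before a nonterminal B, add B -> .γ for every B-production
Closure: [S' -> .S, S -> .BdA, S -> .d, B -> .c, B -> .cS]


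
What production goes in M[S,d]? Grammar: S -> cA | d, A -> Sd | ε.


For [S, d]: 'd' ∈ FIRST(d)
Entry: S -> d


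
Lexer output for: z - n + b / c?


Scan left to right, longest-match per lexeme
Tokens: ID(z), OP(-), ID(n), OP(+), ID(b), OP(/), ID(c)


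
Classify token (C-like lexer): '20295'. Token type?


Pattern: digits only
Type: INTEGER_LITERAL


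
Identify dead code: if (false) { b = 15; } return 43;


condition is constant false, so the whole block is unreachable
Dead: 'if (false) { b = 15; }'


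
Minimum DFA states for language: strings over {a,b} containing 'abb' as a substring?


KMP-style automaton: 3 progress states + 1 absorbing accept = 4
Minimal DFA: 4 states


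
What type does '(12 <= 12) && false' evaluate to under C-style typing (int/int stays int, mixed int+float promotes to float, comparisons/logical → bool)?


Operand types: bool && bool
Rule: logical operators take bool operands and yield bool
Result type: bool


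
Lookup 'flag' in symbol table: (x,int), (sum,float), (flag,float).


Lookup 'flag' → type float


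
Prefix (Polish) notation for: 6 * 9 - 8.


left-to-right (same/higher precedence on left): tree is (- (* 6 9) 8)
Prefix: - * 6 9 8


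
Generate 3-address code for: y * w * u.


Break into single-operator statements:
t1 = y * w
t2 = t1 * u


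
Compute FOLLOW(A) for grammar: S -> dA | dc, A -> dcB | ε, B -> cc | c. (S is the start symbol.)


$ ∈ FOLLOW(S). For each A -> αBβ: add FIRST(β)\{ε} to FOLLOW(B); if β nullable, add FOLLOW(A).
FOLLOW(A) = {$}


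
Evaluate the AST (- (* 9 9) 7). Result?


Evaluate inner: (* 9 9) = 81
Evaluate root: (- 81 7) = 74
Result: 74


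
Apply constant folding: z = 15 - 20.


15 - 20 = -5 at compile time
Optimized: z = -5


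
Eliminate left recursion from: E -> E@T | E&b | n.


Left-recursive alternatives: E@T, E&b; non-recursive: n
Introduce E': E -> nE', E' -> @TE' | &bE' | ε


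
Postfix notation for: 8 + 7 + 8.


Left to right (same or higher precedence on left)
Postfix: 8 7 + 8 +


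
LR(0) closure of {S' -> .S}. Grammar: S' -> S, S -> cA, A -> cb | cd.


Start: S' -> .S
For each item with dot before a nonterminal B, add B -> .γ for every B-production
Closure: [S' -> .S, S -> .cA]


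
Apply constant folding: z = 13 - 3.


13 - 3 = 10 at compile time
Optimized: z = 10


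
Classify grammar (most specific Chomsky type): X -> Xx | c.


Left-linear: every RHS is a terminal or one nonterminal followed by a terminal
Classification: Type 3 (Regular)


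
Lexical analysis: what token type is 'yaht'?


Pattern: letter/underscore followed by alphanumerics, not a keyword
Type: IDENTIFIER


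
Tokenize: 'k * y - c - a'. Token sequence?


Scan left to right, longest-match per lexeme
Tokens: ID(k), OP(*), ID(y), OP(-), ID(c), OP(-), ID(a)


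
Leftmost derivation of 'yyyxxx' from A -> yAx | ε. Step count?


Derivation: A => yAx => yyAxx => yyyAxxx => yyyxxx
Steps: 4


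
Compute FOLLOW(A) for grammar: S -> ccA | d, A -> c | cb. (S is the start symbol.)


$ ∈ FOLLOW(S). For each A -> αBβ: add FIRST(β)\{ε} to FOLLOW(B); if β nullable, add FOLLOW(A).
FOLLOW(A) = {$}


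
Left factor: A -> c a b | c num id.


Common prefix: 'c'
Factored: A -> c A', A' -> a b | num id


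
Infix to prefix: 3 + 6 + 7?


left-to-right (same/higher precedence on left): tree is (+ (+ 3 6) 7)
Prefix: + + 3 6 7


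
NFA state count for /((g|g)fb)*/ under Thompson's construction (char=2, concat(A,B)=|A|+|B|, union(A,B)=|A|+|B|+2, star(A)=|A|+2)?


Syntax tree has 4 char leaf(s), 1 union(s), 1 star(s)
chars contribute 4×2 = 8; each union adds +2; each star adds +2
Total: 8 + 2 + 2 = 12 states


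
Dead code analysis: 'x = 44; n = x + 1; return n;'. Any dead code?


x is read by n's definition; n is returned
No dead code


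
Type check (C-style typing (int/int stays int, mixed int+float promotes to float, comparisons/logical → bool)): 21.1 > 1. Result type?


Operand types: float > int
Rule: comparison yields bool
Result type: bool


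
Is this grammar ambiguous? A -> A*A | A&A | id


'id*id&id' has two parse trees (no precedence encoded between * and &)
Ambiguous


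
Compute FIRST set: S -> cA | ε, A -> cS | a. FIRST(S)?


Per alternative of S: FIRST(cA) = {c}; FIRST(ε) = {ε}
FIRST(S) = {c, ε}


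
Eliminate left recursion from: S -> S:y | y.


Left-recursive alternatives: S:y; non-recursive: y
Introduce S': S -> yS', S' -> :yS' | ε


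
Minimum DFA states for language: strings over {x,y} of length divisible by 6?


Track length mod 6: states 0..5, accept at 0
Minimal DFA: 6 states


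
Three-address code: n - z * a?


Break into single-operator statements:
t1 = z * a
t2 = n - t1


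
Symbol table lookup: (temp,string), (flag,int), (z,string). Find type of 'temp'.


Lookup 'temp' → type string


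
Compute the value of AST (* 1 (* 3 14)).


Evaluate inner: (* 3 14) = 42
Evaluate root: (* 1 42) = 42
Result: 42


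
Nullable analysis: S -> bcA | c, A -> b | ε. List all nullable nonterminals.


A nonterminal is nullable iff some alternative derives ε (directly, or every symbol in it is nullable)
Nullable: {A}


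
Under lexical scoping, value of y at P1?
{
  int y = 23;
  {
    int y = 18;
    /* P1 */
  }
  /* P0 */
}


y declared in the same block as P1
y = 18


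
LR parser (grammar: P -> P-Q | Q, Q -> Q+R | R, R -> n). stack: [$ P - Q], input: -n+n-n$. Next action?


handle 'P-Q' on top; lookahead ∈ FOLLOW(P) = {-, $}
Action: reduce (P -> P-Q)


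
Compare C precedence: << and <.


'<<' is shift (level 8); '<' is relational (level 7)
Higher level binds tighter
'<<' has higher precedence than '<'


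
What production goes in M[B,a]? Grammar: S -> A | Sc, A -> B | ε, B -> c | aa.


For [B, a]: 'a' ∈ FIRST(aa)
Entry: B -> aa


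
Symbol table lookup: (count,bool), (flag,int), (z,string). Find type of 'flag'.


Lookup 'flag' → type int


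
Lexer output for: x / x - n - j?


Scan left to right, longest-match per lexeme
Tokens: ID(x), OP(/), ID(x), OP(-), ID(n), OP(-), ID(j)


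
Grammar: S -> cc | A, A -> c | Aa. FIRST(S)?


Per alternative of S: FIRST(cc) = {c}; FIRST(A) = {c}
FIRST(S) = {c}


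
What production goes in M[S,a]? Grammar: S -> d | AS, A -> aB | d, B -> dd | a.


For [S, a]: 'a' ∈ FIRST(AS)
Entry: S -> AS


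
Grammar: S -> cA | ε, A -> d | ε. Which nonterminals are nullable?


A nonterminal is nullable iff some alternative derives ε (directly, or every symbol in it is nullable)
Nullable: {A, S}


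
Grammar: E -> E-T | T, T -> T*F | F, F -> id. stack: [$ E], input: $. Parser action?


start symbol E on stack, input exhausted
Action: accept


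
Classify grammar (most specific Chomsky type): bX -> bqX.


LHS has context (more than one symbol) and |LHS| ≤ |RHS|
Classification: Type 1 (Context-Sensitive)


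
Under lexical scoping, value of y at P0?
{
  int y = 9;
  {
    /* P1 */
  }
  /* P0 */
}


y declared in the same block as P0
y = 9


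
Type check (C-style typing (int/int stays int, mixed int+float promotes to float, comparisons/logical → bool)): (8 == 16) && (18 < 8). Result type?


Operand types: bool && bool
Rule: logical operators take bool operands and yield bool
Result type: bool


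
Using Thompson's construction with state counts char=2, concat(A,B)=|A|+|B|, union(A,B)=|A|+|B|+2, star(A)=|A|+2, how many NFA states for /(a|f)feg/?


Syntax tree has 5 char leaf(s), 1 union(s), 0 star(s)
chars contribute 5×2 = 10; each union adds +2; each star adds +2
Total: 10 + 2 + 0 = 12 states


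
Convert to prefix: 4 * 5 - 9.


left-to-right (same/higher precedence on left): tree is (- (* 4 5) 9)
Prefix: - * 4 5 9


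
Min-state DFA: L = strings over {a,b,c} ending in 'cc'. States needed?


Track the longest suffix of input matching a prefix of 'cc': 3 classes (prefixes of length 0..2)
Minimal DFA: 3 states


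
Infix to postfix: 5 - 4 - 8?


Left to right (same or higher precedence on left)
Postfix: 5 4 - 8 -


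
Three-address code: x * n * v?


Break into single-operator statements:
t1 = x * n
t2 = t1 * v


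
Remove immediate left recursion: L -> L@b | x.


Left-recursive alternatives: L@b; non-recursive: x
Introduce L': L -> xL', L' -> @bL' | ε


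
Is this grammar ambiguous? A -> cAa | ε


balanced c^n…a^n: each string has a unique parse
Unambiguous


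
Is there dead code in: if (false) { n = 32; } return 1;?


condition is constant false, so the whole block is unreachable
Dead: 'if (false) { n = 32; }'


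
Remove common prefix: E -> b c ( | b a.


Common prefix: 'b'
Factored: E -> b E', E' -> c ( | a


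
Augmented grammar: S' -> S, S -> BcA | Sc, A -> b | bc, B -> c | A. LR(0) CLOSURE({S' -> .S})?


Start: S' -> .S
For each item with dot before a nonterminal B, add B -> .γ for every B-production
Closure: [S' -> .S, S -> .BcA, S -> .Sc, B -> .c, B -> .A, A -> .b, A -> .bc]


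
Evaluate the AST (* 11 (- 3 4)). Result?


Evaluate inner: (- 3 4) = -1
Evaluate root: (* 11 -1) = -11
Result: -11


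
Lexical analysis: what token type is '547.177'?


Pattern: digits with a decimal point
Type: FLOAT_LITERAL


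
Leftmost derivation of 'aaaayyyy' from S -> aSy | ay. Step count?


Derivation: S => aSy => aaSyy => aaaSyyy => aaaayyyy
Steps: 4


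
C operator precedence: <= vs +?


'+' is additive (level 9); '<=' is relational (level 7)
Higher level binds tighter
'+' has higher precedence than '<='


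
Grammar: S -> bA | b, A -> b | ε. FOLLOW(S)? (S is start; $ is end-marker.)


$ ∈ FOLLOW(S). For each A -> αBβ: add FIRST(β)\{ε} to FOLLOW(B); if β nullable, add FOLLOW(A).
FOLLOW(S) = {$}


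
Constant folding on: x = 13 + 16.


13 + 16 = 29 at compile time
Optimized: x = 29


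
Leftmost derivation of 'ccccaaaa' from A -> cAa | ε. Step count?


Derivation: A => cAa => ccAaa => cccAaaa => ccccAaaaa => ccccaaaa
Steps: 5


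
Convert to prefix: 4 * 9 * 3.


left-to-right (same/higher precedence on left): tree is (* (* 4 9) 3)
Prefix: * * 4 9 3


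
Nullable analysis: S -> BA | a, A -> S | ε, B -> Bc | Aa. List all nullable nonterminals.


A nonterminal is nullable iff some alternative derives ε (directly, or every symbol in it is nullable)
Nullable: {A}


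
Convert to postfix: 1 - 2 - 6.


Left to right (same or higher precedence on left)
Postfix: 1 2 - 6 -


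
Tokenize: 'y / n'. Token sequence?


Scan left to right, longest-match per lexeme
Tokens: ID(y), OP(/), ID(n)


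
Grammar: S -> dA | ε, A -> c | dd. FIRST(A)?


Per alternative of A: FIRST(c) = {c}; FIRST(dd) = {d}
FIRST(A) = {c, d}


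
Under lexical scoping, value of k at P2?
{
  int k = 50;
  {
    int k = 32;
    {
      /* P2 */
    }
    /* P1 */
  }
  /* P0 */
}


P2's block does not declare k; resolves to the enclosing declaration at depth 1
k = 32


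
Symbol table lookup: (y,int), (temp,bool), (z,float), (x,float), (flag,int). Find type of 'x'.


Lookup 'x' → type float


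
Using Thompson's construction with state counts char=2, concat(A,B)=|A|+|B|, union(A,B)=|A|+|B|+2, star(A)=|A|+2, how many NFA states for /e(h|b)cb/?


Syntax tree has 5 char leaf(s), 1 union(s), 0 star(s)
chars contribute 5×2 = 10; each union adds +2; each star adds +2
Total: 10 + 2 + 0 = 12 states


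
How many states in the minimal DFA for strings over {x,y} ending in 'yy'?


Track the longest suffix of input matching a prefix of 'yy': 3 classes (prefixes of length 0..2)
Minimal DFA: 3 states


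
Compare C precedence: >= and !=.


'>=' is relational (level 7); '!=' is equality (level 6)
Higher level binds tighter
'>=' has higher precedence than '!='


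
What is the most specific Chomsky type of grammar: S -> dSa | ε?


Single nonterminal LHS, but d^n a^n is not regular
Classification: Type 2 (Context-Free)


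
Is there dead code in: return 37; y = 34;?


statement follows a return and is unreachable
Dead: 'y = 34'


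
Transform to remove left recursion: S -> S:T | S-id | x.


Left-recursive alternatives: S:T, S-id; non-recursive: x
Introduce S': S -> xS', S' -> :TS' | -idS' | ε


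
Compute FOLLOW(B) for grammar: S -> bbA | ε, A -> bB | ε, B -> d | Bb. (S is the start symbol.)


$ ∈ FOLLOW(S). For each A -> αBβ: add FIRST(β)\{ε} to FOLLOW(B); if β nullable, add FOLLOW(A).
FOLLOW(B) = {$, b}


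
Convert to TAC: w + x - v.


Break into single-operator statements:
t1 = w + x
t2 = t1 - v


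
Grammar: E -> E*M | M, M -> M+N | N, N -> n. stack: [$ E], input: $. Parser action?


start symbol E on stack, input exhausted
Action: accept


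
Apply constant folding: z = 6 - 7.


6 - 7 = -1 at compile time
Optimized: z = -1


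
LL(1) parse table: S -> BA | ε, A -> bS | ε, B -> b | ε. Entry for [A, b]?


For [A, b]: 'b' ∈ FIRST(bS)
Entry: A -> bS


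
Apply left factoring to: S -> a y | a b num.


Common prefix: 'a'
Factored: S -> a S', S' -> y | b num


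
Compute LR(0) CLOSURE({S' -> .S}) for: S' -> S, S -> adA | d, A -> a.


Start: S' -> .S
For each item with dot before a nonterminal B, add B -> .γ for every B-production
Closure: [S' -> .S, S -> .adA, S -> .d]


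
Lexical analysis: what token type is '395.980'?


Pattern: digits with a decimal point
Type: FLOAT_LITERAL


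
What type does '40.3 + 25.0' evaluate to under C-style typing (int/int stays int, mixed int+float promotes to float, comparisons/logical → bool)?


Operand types: float + float
Rule: mixed int/float promotes to float; int/int stays int
Result type: float


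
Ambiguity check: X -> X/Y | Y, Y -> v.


precedence layered via separate nonterminal Y: deterministic
Unambiguous


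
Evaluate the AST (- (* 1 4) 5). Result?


Evaluate inner: (* 1 4) = 4
Evaluate root: (- 4 5) = -1
Result: -1


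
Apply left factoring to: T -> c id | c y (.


Common prefix: 'c'
Factored: T -> c T', T' -> id | y (


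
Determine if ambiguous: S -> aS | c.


right-linear, alternatives start with distinct terminals 'a' vs 'c': unique leftmost derivation
Unambiguous


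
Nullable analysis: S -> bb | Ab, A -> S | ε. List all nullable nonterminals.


A nonterminal is nullable iff some alternative derives ε (directly, or every symbol in it is nullable)
Nullable: {A}


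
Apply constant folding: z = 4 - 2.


4 - 2 = 2 at compile time
Optimized: z = 2


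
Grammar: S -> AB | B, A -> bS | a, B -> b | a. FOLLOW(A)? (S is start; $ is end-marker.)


$ ∈ FOLLOW(S). For each A -> αBβ: add FIRST(β)\{ε} to FOLLOW(B); if β nullable, add FOLLOW(A).
FOLLOW(A) = {a, b}


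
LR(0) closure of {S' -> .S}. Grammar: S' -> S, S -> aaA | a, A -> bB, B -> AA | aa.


Start: S' -> .S
For each item with dot before a nonterminal B, add B -> .γ for every B-production
Closure: [S' -> .S, S -> .aaA, S -> .a]


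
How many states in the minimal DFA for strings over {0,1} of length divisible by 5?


Track length mod 5: states 0..4, accept at 0
Minimal DFA: 5 states


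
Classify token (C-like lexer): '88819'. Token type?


Pattern: digits only
Type: INTEGER_LITERAL


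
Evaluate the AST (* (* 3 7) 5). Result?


Evaluate inner: (* 3 7) = 21
Evaluate root: (* 21 5) = 105
Result: 105


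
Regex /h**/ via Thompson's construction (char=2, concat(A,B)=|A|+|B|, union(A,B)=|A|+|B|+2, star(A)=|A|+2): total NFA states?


Syntax tree has 1 char leaf(s), 0 union(s), 2 star(s)
chars contribute 1×2 = 2; each union adds +2; each star adds +2
Total: 2 + 0 + 4 = 6 states


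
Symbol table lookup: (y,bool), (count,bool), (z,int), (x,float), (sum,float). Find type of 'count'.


Lookup 'count' → type bool


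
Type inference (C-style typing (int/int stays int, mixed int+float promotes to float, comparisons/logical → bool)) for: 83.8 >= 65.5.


Operand types: float >= float
Rule: comparison yields bool
Result type: bool


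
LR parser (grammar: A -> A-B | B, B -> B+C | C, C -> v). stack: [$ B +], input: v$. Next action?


no handle; shift 'v'
Action: shift


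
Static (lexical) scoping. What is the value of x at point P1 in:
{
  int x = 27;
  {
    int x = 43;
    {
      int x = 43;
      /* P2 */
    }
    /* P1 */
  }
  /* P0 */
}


x declared in the same block as P1
x = 43


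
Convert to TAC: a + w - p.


Break into single-operator statements:
t1 = a + w
t2 = t1 - p


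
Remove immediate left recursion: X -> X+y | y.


Left-recursive alternatives: X+y; non-recursive: y
Introduce X': X -> yX', X' -> +yX' | ε


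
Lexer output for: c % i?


Scan left to right, longest-match per lexeme
Tokens: ID(c), OP(%), ID(i)


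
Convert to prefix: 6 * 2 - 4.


left-to-right (same/higher precedence on left): tree is (- (* 6 2) 4)
Prefix: - * 6 2 4


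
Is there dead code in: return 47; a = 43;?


statement follows a return and is unreachable
Dead: 'a = 43'


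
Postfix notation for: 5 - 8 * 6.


* has higher precedence, evaluate 8*6 first
Postfix: 5 8 6 * -


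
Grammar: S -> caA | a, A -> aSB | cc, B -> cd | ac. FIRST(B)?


Per alternative of B: FIRST(cd) = {c}; FIRST(ac) = {a}
FIRST(B) = {a, c}


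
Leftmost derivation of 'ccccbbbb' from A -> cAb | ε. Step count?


Derivation: A => cAb => ccAbb => cccAbbb => ccccAbbbb => ccccbbbb
Steps: 5


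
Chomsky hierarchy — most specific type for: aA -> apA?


LHS has context (more than one symbol) and |LHS| ≤ |RHS|
Classification: Type 1 (Context-Sensitive)


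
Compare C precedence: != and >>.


'>>' is shift (level 8); '!=' is equality (level 6)
Higher level binds tighter
'>>' has higher precedence than '!='


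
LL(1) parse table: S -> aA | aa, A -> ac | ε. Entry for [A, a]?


For [A, a]: 'a' ∈ FIRST(ac)
Entry: A -> ac


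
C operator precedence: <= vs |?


'<=' is relational (level 7); '|' is bitwise OR (level 3)
Higher level binds tighter
'<=' has higher precedence than '|'


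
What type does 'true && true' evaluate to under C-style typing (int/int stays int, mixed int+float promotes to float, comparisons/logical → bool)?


Operand types: bool && bool
Rule: logical operators take bool operands and yield bool
Result type: bool


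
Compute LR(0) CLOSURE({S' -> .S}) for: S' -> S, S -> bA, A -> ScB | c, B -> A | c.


Start: S' -> .S
For each item with dot before a nonterminal B, add B -> .γ for every B-production
Closure: [S' -> .S, S -> .bA]


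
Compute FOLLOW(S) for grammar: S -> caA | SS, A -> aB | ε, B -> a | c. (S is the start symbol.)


$ ∈ FOLLOW(S). For each A -> αBβ: add FIRST(β)\{ε} to FOLLOW(B); if β nullable, add FOLLOW(A).
FOLLOW(S) = {$, c}


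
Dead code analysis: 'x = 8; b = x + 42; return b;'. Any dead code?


x is read by b's definition; b is returned
No dead code


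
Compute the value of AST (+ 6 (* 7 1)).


Evaluate inner: (* 7 1) = 7
Evaluate root: (+ 6 7) = 13
Result: 13


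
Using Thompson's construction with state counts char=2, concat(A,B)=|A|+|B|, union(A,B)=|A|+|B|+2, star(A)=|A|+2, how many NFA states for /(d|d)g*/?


Syntax tree has 3 char leaf(s), 1 union(s), 1 star(s)
chars contribute 3×2 = 6; each union adds +2; each star adds +2
Total: 6 + 2 + 2 = 10 states


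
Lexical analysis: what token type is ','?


Pattern: delimiter/punctuation
Type: PUNCTUATION


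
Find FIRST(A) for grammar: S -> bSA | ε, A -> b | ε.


Per alternative of A: FIRST(b) = {b}; FIRST(ε) = {ε}
FIRST(A) = {b, ε}


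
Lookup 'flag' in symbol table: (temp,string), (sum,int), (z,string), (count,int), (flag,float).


Lookup 'flag' → type float


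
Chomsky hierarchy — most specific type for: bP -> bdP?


LHS has context (more than one symbol) and |LHS| ≤ |RHS|
Classification: Type 1 (Context-Sensitive)


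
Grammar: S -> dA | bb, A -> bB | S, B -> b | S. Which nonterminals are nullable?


A nonterminal is nullable iff some alternative derives ε (directly, or every symbol in it is nullable)
Nullable: {}


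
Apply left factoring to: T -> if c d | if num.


Common prefix: 'if'
Factored: T -> if T', T' -> c d | num


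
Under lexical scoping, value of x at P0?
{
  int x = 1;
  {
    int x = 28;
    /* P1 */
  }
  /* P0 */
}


x declared in the same block as P0
x = 1


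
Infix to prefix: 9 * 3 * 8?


left-to-right (same/higher precedence on left): tree is (* (* 9 3) 8)
Prefix: * * 9 3 8


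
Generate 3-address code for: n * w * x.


Break into single-operator statements:
t1 = n * w
t2 = t1 * x


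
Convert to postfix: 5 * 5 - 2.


Left to right (same or higher precedence on left)
Postfix: 5 5 * 2 -


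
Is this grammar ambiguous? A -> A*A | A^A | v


'v*v^v' has two parse trees (no precedence encoded between * and ^)
Ambiguous


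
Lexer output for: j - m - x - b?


Scan left to right, longest-match per lexeme
Tokens: ID(j), OP(-), ID(m), OP(-), ID(x), OP(-), ID(b)
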